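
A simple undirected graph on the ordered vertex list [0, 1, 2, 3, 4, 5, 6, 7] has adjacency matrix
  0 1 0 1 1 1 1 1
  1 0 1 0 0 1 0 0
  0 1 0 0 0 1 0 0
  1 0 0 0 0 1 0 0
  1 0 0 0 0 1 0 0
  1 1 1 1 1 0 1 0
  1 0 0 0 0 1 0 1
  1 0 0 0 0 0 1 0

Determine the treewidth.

A width-2 tree decomposition is:
Bags: B1 = {1, 2, 5}  B2 = {0, 1, 5}  B3 = {0, 4, 5}  B4 = {0, 5, 6}  B5 = {0, 6, 7}  B6 = {0, 3, 5}
Tree: B1–B2, B2–B3, B2–B4, B4–B5, B4–B6
Each bag holds 3 vertices, so the decomposition has width 2, which upper-bounds the treewidth. Conversely, {0, 1, 5} is a clique of size 3, and the vertices of any clique must share a bag in every tree decomposition; so some bag has ≥ 3 vertices and tw(G) ≥ 2. Hence tw(G) = 2 exactly.

2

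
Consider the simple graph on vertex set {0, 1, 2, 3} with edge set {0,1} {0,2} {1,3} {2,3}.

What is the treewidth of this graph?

2

A width-2 tree decomposition is:
Bags: B1 = {0, 1, 3}  B2 = {0, 2, 3}
Tree: B1–B2
The largest bag has 3 vertices, giving width 2; this decomposition certifies tw(G) ≤ 2. For the lower bound, G contains the cycle 3–1–0–2–3, so G is not a forest; only forests have treewidth ≤ 1, hence tw(G) ≥ 2. Hence tw(G) = 2 exactly.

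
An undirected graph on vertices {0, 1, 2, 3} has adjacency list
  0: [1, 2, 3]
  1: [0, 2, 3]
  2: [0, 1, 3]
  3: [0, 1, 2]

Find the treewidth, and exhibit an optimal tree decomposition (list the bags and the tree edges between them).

Treewidth 3.
One optimal decomposition is:
Bags: B1 = {0, 1, 2, 3}
Tree: (single bag)

A single bag containing all 4 vertices is trivially a valid decomposition of width 3. On the other hand G contains the 4-clique {0, 1, 2, 3}. A clique must lie in a single bag of any decomposition, so no decomposition can have width below 3. Combining the bounds, tw(G) = 3.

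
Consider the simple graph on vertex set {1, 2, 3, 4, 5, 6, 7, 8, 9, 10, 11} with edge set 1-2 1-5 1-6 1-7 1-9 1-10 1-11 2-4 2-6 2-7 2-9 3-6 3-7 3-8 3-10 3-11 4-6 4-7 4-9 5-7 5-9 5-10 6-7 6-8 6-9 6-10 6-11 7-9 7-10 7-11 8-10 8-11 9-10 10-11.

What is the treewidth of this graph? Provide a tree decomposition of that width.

Treewidth 4.
Bags: B1 = {1, 6, 7, 9, 10}  B2 = {1, 2, 6, 7, 9}  B3 = {1, 6, 7, 10, 11}  B4 = {3, 6, 7, 10, 11}  B5 = {2, 4, 6, 7, 9}  B6 = {1, 5, 7, 9, 10}  B7 = {3, 6, 8, 10, 11}
Tree: B1–B2, B1–B3, B3–B4, B2–B5, B1–B6, B4–B7

Every bag has size at most 5, so the width is 5 − 1 = 4 and tw(G) ≤ 4. Conversely, {1, 5, 7, 9, 10} is a clique of size 5, and the vertices of any clique must share a bag in every tree decomposition; so some bag has ≥ 5 vertices and tw(G) ≥ 4. Hence tw(G) = 4 exactly.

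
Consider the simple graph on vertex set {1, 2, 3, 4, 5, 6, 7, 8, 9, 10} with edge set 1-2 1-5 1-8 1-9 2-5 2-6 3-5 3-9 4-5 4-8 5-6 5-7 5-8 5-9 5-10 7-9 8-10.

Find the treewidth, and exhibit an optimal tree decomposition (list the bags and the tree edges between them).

Treewidth 2.
One such decomposition:
Bags: B1 = {1, 5, 9}  B2 = {1, 5, 8}  B3 = {4, 5, 8}  B4 = {1, 2, 5}  B5 = {5, 8, 10}  B6 = {2, 5, 6}  B7 = {5, 7, 9}  B8 = {3, 5, 9}
Tree: B1–B2, B2–B3, B1–B4, B3–B5, B4–B6, B1–B7, B7–B8

Each bag holds 3 vertices, so the decomposition has width 2, which upper-bounds the treewidth. On the other hand G contains the 3-clique {1, 5, 8}. A clique must lie in a single bag of any decomposition, so no decomposition can have width below 2. Therefore the treewidth is 2.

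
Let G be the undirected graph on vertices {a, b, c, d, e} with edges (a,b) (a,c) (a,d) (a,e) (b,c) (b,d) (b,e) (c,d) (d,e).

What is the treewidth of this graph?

A width-3 tree decomposition is:
Bags: B1 = {a, b, d, e}  B2 = {a, b, c, d}
Tree: B1–B2
Each bag holds 4 vertices, so the decomposition has width 3, which upper-bounds the treewidth. On the other hand G contains the 4-clique {a, b, d, e}. A clique must lie in a single bag of any decomposition, so no decomposition can have width below 3. Therefore the treewidth is 3.

3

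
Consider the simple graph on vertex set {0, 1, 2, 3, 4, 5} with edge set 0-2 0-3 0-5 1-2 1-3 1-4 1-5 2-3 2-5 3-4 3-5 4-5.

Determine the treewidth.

A width-3 tree decomposition is:
Bags: B1 = {0, 2, 3, 5}  B2 = {1, 2, 3, 5}  B3 = {1, 3, 4, 5}
Tree: B1–B2, B2–B3
Each bag holds 4 vertices, so the decomposition has width 3, which upper-bounds the treewidth. For the lower bound, the 4 vertices {0, 2, 3, 5} are pairwise adjacent, and any tree decomposition puts a clique entirely inside one bag — forcing width ≥ 3. The upper and lower bounds meet at 3, so that is the treewidth.

3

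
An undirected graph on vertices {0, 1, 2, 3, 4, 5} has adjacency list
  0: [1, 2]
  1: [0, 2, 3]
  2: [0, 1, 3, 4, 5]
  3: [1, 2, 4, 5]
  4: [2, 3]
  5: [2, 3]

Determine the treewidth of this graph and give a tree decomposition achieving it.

Treewidth 2.
Bags: B1 = {2, 3, 5}  B2 = {1, 2, 3}  B3 = {0, 1, 2}  B4 = {2, 3, 4}
Tree: B1–B2, B2–B3, B1–B4

Each bag holds 3 vertices, so the decomposition has width 2, which upper-bounds the treewidth. On the other hand G contains the 3-clique {0, 1, 2}. A clique must lie in a single bag of any decomposition, so no decomposition can have width below 2. Combining the bounds, tw(G) = 2.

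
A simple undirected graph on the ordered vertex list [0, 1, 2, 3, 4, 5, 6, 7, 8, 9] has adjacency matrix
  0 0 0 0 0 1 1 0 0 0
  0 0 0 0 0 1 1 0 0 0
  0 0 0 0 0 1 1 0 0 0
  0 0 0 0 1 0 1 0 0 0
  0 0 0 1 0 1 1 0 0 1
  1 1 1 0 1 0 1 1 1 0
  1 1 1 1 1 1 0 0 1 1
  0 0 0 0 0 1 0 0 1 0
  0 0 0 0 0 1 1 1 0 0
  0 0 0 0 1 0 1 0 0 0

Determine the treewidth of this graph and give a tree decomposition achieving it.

Every bag has size at most 3, so the width is 3 − 1 = 2 and tw(G) ≤ 2. Conversely, {4, 6, 9} is a clique of size 3, and the vertices of any clique must share a bag in every tree decomposition; so some bag has ≥ 3 vertices and tw(G) ≥ 2. The upper and lower bounds meet at 2, so that is the treewidth.

Treewidth 2.
One optimal decomposition is:
Bags: B1 = {4, 6, 9}  B2 = {4, 5, 6}  B3 = {0, 5, 6}  B4 = {3, 4, 6}  B5 = {1, 5, 6}  B6 = {2, 5, 6}  B7 = {5, 6, 8}  B8 = {5, 7, 8}
Tree: B1–B2, B2–B3, B1–B4, B3–B5, B2–B6, B3–B7, B7–B8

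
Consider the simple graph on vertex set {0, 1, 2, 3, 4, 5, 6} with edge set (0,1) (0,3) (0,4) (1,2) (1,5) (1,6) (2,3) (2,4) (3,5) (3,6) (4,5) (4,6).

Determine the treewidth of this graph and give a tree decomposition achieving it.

Treewidth 3.
Bags: B1 = {1, 3, 4, 5}  B2 = {1, 2, 3, 4}  B3 = {0, 1, 3, 4}  B4 = {1, 3, 4, 6}
Tree: B1–B2, B2–B3, B3–B4

Each bag holds 4 vertices, so the decomposition has width 3, which upper-bounds the treewidth. For the lower bound: the 4 vertex sets {3,5}, {1,2}, {4}, {0} are disjoint, each induces a connected subgraph, and every pair is joined by at least one edge of G. Contracting each set to a single vertex therefore yields K_{4} as a minor, and since treewidth is minor-monotone, tw(G) ≥ tw(K_{4}) = 3. Therefore the treewidth is 3.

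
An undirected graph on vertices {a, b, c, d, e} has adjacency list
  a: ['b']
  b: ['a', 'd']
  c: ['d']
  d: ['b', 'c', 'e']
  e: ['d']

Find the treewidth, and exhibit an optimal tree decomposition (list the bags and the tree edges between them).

Each bag holds 2 vertices, so the decomposition has width 1, which upper-bounds the treewidth. G has an edge, so its treewidth is at least 1. Combining the bounds, tw(G) = 1.

Treewidth 1.
One optimal decomposition is:
Bags: B1 = {b, d}  B2 = {d, e}  B3 = {c, d}  B4 = {a, b}
Tree: B1–B2, B2–B3, B1–B4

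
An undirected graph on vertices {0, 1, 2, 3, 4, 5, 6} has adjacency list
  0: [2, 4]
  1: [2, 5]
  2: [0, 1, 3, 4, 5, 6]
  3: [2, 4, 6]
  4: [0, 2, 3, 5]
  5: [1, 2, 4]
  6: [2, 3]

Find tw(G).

A width-2 tree decomposition is:
Bags: B1 = {2, 4, 5}  B2 = {0, 2, 4}  B3 = {1, 2, 5}  B4 = {2, 3, 4}  B5 = {2, 3, 6}
Tree: B1–B2, B1–B3, B2–B4, B4–B5
Every bag has size at most 3, so the width is 3 − 1 = 2 and tw(G) ≤ 2. Conversely, {1, 2, 5} is a clique of size 3, and the vertices of any clique must share a bag in every tree decomposition; so some bag has ≥ 3 vertices and tw(G) ≥ 2. Combining the bounds, tw(G) = 2.

2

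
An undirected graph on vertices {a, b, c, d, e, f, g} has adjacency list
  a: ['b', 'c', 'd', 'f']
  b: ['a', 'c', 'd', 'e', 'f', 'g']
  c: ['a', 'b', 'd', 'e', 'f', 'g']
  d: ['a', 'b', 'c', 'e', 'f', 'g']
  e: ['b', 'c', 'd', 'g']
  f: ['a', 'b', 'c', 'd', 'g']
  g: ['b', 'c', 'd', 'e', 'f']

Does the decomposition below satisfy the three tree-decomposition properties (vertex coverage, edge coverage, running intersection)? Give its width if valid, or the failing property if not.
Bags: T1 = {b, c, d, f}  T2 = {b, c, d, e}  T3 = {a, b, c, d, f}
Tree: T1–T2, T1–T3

A tree decomposition must satisfy three properties: every vertex lies in some bag; for every edge, both endpoints lie together in some bag; and for every vertex, the bags containing it form a connected subtree. Here vertex g appears in no bag, so the decomposition is invalid.

No — vertex g appears in no bag.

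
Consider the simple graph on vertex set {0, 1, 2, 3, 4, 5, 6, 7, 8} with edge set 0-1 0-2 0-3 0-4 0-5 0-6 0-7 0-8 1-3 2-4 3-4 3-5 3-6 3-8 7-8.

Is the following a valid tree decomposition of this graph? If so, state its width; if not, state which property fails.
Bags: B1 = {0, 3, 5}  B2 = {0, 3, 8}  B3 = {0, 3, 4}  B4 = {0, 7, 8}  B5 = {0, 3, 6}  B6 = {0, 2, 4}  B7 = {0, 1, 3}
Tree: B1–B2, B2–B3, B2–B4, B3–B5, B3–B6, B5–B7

Yes; width 2.

Every vertex of G appears in some bag (union = {0, 1, 2, 3, 4, 5, 6, 7, 8}); every edge is covered by a bag; and for each vertex v the set of bags containing v is connected in the bag tree. The decomposition is therefore valid. The largest bag has 3 vertices, so the width is 2.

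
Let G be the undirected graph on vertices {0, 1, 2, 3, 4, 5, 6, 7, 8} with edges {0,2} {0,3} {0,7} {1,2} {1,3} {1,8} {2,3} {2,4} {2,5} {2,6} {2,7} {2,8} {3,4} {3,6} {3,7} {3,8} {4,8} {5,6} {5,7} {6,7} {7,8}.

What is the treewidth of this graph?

3

A width-3 tree decomposition is:
Bags: B1 = {1, 2, 3, 8}  B2 = {2, 3, 7, 8}  B3 = {2, 3, 6, 7}  B4 = {2, 3, 4, 8}  B5 = {0, 2, 3, 7}  B6 = {2, 5, 6, 7}
Tree: B1–B2, B2–B3, B2–B4, B2–B5, B3–B6
The largest bag has 4 vertices, giving width 3; this decomposition certifies tw(G) ≤ 3. Conversely, {1, 2, 3, 8} is a clique of size 4, and the vertices of any clique must share a bag in every tree decomposition; so some bag has ≥ 4 vertices and tw(G) ≥ 3. Hence tw(G) = 3 exactly.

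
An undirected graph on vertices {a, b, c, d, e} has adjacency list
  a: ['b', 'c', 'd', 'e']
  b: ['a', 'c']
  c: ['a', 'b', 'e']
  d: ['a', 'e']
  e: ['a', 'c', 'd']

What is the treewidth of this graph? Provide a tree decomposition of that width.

The largest bag has 3 vertices, giving width 2; this decomposition certifies tw(G) ≤ 2. On the other hand G contains the 3-clique {a, d, e}. A clique must lie in a single bag of any decomposition, so no decomposition can have width below 2. Hence tw(G) = 2 exactly.

Treewidth 2.
Bags: B1 = {a, b, c}  B2 = {a, c, e}  B3 = {a, d, e}
Tree: B1–B2, B2–B3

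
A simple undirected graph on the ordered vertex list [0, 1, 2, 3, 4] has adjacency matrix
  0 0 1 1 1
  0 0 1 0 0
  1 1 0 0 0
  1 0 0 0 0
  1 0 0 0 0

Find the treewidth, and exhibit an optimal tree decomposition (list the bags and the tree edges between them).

The largest bag has 2 vertices, giving width 1; this decomposition certifies tw(G) ≤ 1. G has an edge, so its treewidth is at least 1. The upper and lower bounds meet at 1, so that is the treewidth.

Treewidth 1.
One optimal decomposition is:
Bags: B1 = {1, 2}  B2 = {0, 2}  B3 = {0, 3}  B4 = {0, 4}
Tree: B1–B2, B2–B3, B3–B4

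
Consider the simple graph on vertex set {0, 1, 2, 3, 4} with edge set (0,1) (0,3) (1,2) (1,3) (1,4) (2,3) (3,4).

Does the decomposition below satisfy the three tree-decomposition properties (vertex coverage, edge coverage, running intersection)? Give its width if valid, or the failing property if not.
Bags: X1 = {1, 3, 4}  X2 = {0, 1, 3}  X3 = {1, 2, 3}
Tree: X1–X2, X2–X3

Checking the three conditions: (i) the bags cover all of {0, 1, 2, 3, 4}; (ii) for each edge, some bag contains both endpoints; (iii) the bags containing any fixed vertex form a subtree. All hold, so the decomposition is valid with width 3 − 1 = 2.

Yes; width 2.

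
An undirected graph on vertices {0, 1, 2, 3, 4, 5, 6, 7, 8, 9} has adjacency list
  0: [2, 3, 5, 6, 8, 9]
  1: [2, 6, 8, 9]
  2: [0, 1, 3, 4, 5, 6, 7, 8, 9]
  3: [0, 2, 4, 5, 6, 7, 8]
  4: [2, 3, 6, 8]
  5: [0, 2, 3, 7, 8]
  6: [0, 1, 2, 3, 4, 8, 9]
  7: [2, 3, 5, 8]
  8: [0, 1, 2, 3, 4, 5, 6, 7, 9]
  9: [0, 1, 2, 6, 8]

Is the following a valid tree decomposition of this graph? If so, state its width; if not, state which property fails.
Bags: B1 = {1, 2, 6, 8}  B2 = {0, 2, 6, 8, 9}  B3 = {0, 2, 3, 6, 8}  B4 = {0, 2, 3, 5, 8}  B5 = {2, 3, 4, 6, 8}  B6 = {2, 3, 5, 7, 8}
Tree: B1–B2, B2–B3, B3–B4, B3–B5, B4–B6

No — edge (9,1) lies in no bag.

A tree decomposition must satisfy three properties: every vertex lies in some bag; for every edge, both endpoints lie together in some bag; and for every vertex, the bags containing it form a connected subtree. Here edge (9,1) lies in no bag, so the decomposition is invalid.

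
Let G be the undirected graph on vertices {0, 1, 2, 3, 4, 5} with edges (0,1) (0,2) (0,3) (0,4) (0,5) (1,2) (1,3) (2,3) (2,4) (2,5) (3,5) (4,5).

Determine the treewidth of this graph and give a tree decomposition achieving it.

Each bag holds 4 vertices, so the decomposition has width 3, which upper-bounds the treewidth. For the lower bound, the 4 vertices {0, 1, 2, 3} are pairwise adjacent, and any tree decomposition puts a clique entirely inside one bag — forcing width ≥ 3. Therefore the treewidth is 3.

Treewidth 3.
One such decomposition:
Bags: B1 = {0, 2, 3, 5}  B2 = {0, 1, 2, 3}  B3 = {0, 2, 4, 5}
Tree: B1–B2, B1–B3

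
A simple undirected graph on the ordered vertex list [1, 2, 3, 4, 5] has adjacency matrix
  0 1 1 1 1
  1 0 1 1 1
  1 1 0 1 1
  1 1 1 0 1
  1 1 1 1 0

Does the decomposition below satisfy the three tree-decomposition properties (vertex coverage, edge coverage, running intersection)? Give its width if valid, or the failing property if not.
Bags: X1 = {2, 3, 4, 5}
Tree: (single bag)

A tree decomposition must satisfy three properties: every vertex lies in some bag; for every edge, both endpoints lie together in some bag; and for every vertex, the bags containing it form a connected subtree. Here vertex 1 appears in no bag, so the decomposition is invalid.

No — vertex 1 appears in no bag.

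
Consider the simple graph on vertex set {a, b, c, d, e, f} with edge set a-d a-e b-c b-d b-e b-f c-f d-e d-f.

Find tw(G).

A width-2 tree decomposition is:
Bags: B1 = {b, d, f}  B2 = {b, c, f}  B3 = {b, d, e}  B4 = {a, d, e}
Tree: B1–B2, B1–B3, B3–B4
The largest bag has 3 vertices, giving width 2; this decomposition certifies tw(G) ≤ 2. On the other hand G contains the 3-clique {a, d, e}. A clique must lie in a single bag of any decomposition, so no decomposition can have width below 2. The upper and lower bounds meet at 2, so that is the treewidth.

2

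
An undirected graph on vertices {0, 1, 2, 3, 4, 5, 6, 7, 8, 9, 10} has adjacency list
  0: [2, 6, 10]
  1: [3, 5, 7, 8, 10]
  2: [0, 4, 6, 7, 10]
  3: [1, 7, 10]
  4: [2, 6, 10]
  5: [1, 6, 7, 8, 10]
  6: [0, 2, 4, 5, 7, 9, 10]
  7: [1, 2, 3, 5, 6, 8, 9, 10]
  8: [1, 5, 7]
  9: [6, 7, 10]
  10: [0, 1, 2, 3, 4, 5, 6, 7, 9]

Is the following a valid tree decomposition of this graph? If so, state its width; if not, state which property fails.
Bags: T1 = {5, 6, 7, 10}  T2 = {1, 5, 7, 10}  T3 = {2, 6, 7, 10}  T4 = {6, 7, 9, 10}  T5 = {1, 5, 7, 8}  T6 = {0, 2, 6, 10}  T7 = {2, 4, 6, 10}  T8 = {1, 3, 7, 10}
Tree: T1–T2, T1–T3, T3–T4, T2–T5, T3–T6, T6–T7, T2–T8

Every vertex of G appears in some bag (union = {0, 1, 2, 3, 4, 5, 6, 7, 8, 9, 10}); every edge is covered by a bag; and for each vertex v the set of bags containing v is connected in the bag tree. The decomposition is therefore valid. The largest bag has 4 vertices, so the width is 3.

Yes; width 3.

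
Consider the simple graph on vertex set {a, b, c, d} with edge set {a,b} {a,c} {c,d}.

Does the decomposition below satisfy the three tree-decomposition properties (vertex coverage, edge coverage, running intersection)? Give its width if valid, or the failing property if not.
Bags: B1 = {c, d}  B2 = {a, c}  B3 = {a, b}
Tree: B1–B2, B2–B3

Every vertex of G appears in some bag (union = {a, b, c, d}); every edge is covered by a bag; and for each vertex v the set of bags containing v is connected in the bag tree. The decomposition is therefore valid. The largest bag has 2 vertices, so the width is 1.

Yes; width 1.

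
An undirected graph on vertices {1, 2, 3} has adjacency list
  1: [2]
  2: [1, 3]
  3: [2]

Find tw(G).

A width-1 tree decomposition is:
Bags: B1 = {2, 3}  B2 = {1, 2}
Tree: B1–B2
Every bag has size at most 2, so the width is 2 − 1 = 1 and tw(G) ≤ 1. Since G has at least one edge (e.g. 3–2), it is not an edgeless graph, so tw(G) ≥ 1. Hence tw(G) = 1 exactly.

1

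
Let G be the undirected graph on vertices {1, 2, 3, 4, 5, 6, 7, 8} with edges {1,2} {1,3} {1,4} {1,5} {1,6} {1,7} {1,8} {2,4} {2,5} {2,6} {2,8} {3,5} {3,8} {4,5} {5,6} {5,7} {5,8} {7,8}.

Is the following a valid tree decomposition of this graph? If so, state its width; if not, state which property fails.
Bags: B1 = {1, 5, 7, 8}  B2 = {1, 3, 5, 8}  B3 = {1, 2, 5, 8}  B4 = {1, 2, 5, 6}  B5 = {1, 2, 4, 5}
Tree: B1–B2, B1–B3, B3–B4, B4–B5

Vertex coverage: the bags together contain {1, 2, 3, 4, 5, 6, 7, 8}, the full vertex set. Edge coverage: each edge of G has both endpoints in at least one bag. Running intersection: for every vertex, the bags containing it form a connected subtree. All three properties hold, so this is a valid tree decomposition of width max|bag| − 1 = 3, and hence tw(G) ≤ 3.

Yes; width 3.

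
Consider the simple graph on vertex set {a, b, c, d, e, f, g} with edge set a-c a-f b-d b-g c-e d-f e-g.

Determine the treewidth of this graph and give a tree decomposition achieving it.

Treewidth 2.
Bags: B1 = {c, e, g}  B2 = {a, c, g}  B3 = {a, f, g}  B4 = {d, f, g}  B5 = {b, d, g}
Tree: B1–B2, B2–B3, B3–B4, B4–B5

Each bag holds 3 vertices, so the decomposition has width 2, which upper-bounds the treewidth. The edges g–e–c–a–f–d–b–g form a cycle, so G is not a tree and its treewidth is at least 2. Therefore the treewidth is 2.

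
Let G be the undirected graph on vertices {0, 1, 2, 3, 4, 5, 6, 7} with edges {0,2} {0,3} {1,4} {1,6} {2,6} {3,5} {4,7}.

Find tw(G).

1

A width-1 tree decomposition is:
Bags: B1 = {4, 7}  B2 = {1, 4}  B3 = {1, 6}  B4 = {2, 6}  B5 = {0, 2}  B6 = {0, 3}  B7 = {3, 5}
Tree: B1–B2, B2–B3, B3–B4, B4–B5, B5–B6, B6–B7
The largest bag has 2 vertices, giving width 1; this decomposition certifies tw(G) ≤ 1. G has an edge, so its treewidth is at least 1. Combining the bounds, tw(G) = 1.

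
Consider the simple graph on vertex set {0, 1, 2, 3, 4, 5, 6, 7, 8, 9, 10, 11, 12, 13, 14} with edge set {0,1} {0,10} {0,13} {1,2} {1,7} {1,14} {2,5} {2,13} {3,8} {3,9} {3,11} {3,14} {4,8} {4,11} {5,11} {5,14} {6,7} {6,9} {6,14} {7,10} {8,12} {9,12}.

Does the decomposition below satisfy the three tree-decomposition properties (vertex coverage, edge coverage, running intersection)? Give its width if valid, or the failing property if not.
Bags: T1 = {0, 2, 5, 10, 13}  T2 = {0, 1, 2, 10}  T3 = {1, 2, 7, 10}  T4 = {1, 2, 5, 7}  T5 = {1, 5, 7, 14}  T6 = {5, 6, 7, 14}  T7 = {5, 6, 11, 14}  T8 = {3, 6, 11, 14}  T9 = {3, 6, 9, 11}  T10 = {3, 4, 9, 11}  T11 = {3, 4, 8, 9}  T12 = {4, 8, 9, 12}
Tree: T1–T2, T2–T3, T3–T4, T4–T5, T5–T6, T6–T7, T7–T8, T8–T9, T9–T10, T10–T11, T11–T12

A tree decomposition must satisfy three properties: every vertex lies in some bag; for every edge, both endpoints lie together in some bag; and for every vertex, the bags containing it form a connected subtree. Here bags containing vertex 5 are not connected in the tree, so the decomposition is invalid.

No — bags containing vertex 5 are not connected in the tree.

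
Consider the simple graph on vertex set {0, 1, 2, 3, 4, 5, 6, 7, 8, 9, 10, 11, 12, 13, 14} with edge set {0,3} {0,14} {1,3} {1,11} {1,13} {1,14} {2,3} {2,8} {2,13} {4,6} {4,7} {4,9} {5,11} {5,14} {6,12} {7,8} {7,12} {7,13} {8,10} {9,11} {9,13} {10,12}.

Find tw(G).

A width-3 tree decomposition is:
Bags: B1 = {0, 3, 5, 14}  B2 = {1, 3, 5, 14}  B3 = {1, 3, 5, 11}  B4 = {1, 2, 3, 11}  B5 = {1, 2, 11, 13}  B6 = {2, 9, 11, 13}  B7 = {2, 8, 9, 13}  B8 = {7, 8, 9, 13}  B9 = {4, 7, 8, 9}  B10 = {4, 7, 8, 10}  B11 = {4, 7, 10, 12}  B12 = {4, 6, 10, 12}
Tree: B1–B2, B2–B3, B3–B4, B4–B5, B5–B6, B6–B7, B7–B8, B8–B9, B9–B10, B10–B11, B11–B12
Each bag holds 4 vertices, so the decomposition has width 3, which upper-bounds the treewidth. For the lower bound: the 4 vertex sets {0,5,14}, {3}, {1}, {2,9,11,13} are disjoint, each induces a connected subgraph, and every pair is joined by at least one edge of G. Contracting each set to a single vertex therefore yields K_{4} as a minor, and since treewidth is minor-monotone, tw(G) ≥ tw(K_{4}) = 3. Hence tw(G) = 3 exactly.

3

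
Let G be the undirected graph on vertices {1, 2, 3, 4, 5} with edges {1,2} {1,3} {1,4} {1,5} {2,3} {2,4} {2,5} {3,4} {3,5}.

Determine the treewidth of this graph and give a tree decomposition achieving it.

Every bag has size at most 4, so the width is 4 − 1 = 3 and tw(G) ≤ 3. Conversely, {1, 2, 3, 4} is a clique of size 4, and the vertices of any clique must share a bag in every tree decomposition; so some bag has ≥ 4 vertices and tw(G) ≥ 3. Hence tw(G) = 3 exactly.

Treewidth 3.
One such decomposition:
Bags: B1 = {1, 2, 3, 5}  B2 = {1, 2, 3, 4}
Tree: B1–B2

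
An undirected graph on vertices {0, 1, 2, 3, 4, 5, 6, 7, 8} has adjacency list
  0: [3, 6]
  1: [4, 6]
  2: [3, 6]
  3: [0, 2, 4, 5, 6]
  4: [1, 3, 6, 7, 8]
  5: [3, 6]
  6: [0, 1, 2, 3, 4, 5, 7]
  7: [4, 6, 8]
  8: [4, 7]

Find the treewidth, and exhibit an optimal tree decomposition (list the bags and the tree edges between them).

Treewidth 2.
One optimal decomposition is:
Bags: B1 = {3, 4, 6}  B2 = {2, 3, 6}  B3 = {4, 6, 7}  B4 = {3, 5, 6}  B5 = {1, 4, 6}  B6 = {4, 7, 8}  B7 = {0, 3, 6}
Tree: B1–B2, B1–B3, B2–B4, B1–B5, B3–B6, B1–B7

Each bag holds 3 vertices, so the decomposition has width 2, which upper-bounds the treewidth. On the other hand G contains the 3-clique {4, 7, 8}. A clique must lie in a single bag of any decomposition, so no decomposition can have width below 2. The upper and lower bounds meet at 2, so that is the treewidth.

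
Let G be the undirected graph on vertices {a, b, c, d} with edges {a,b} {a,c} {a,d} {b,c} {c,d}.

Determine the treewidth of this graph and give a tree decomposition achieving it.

Treewidth 2.
Bags: B1 = {a, c, d}  B2 = {a, b, c}
Tree: B1–B2

Each bag holds 3 vertices, so the decomposition has width 2, which upper-bounds the treewidth. Conversely, {a, c, d} is a clique of size 3, and the vertices of any clique must share a bag in every tree decomposition; so some bag has ≥ 3 vertices and tw(G) ≥ 2. Combining the bounds, tw(G) = 2.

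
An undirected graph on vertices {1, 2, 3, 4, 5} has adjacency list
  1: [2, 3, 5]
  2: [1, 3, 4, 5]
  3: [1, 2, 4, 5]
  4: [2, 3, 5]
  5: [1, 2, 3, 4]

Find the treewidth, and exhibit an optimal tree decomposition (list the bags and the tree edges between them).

The largest bag has 4 vertices, giving width 3; this decomposition certifies tw(G) ≤ 3. Conversely, {1, 2, 3, 5} is a clique of size 4, and the vertices of any clique must share a bag in every tree decomposition; so some bag has ≥ 4 vertices and tw(G) ≥ 3. Combining the bounds, tw(G) = 3.

Treewidth 3.
One optimal decomposition is:
Bags: B1 = {1, 2, 3, 5}  B2 = {2, 3, 4, 5}
Tree: B1–B2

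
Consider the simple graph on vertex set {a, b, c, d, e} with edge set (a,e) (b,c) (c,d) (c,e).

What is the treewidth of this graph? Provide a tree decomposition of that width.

Treewidth 1.
One such decomposition:
Bags: B1 = {c, e}  B2 = {a, e}  B3 = {b, c}  B4 = {c, d}
Tree: B1–B2, B1–B3, B3–B4

The largest bag has 2 vertices, giving width 1; this decomposition certifies tw(G) ≤ 1. G has an edge, so its treewidth is at least 1. Combining the bounds, tw(G) = 1.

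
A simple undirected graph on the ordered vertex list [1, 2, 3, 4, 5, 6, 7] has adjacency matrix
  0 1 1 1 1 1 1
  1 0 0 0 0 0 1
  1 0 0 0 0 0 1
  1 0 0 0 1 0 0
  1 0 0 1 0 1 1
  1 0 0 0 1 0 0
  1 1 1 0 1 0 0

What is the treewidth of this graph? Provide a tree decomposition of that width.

Treewidth 2.
Bags: B1 = {1, 5, 7}  B2 = {1, 5, 6}  B3 = {1, 2, 7}  B4 = {1, 3, 7}  B5 = {1, 4, 5}
Tree: B1–B2, B1–B3, B1–B4, B2–B5

Each bag holds 3 vertices, so the decomposition has width 2, which upper-bounds the treewidth. Conversely, {1, 2, 7} is a clique of size 3, and the vertices of any clique must share a bag in every tree decomposition; so some bag has ≥ 3 vertices and tw(G) ≥ 2. Therefore the treewidth is 2.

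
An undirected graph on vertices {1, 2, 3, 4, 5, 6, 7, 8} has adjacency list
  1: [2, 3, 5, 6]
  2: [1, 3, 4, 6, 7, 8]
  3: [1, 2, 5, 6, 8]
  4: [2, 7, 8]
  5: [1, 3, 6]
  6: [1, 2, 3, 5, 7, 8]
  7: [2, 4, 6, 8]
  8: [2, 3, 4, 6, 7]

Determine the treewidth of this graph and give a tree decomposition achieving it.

Treewidth 3.
One such decomposition:
Bags: B1 = {2, 3, 6, 8}  B2 = {2, 6, 7, 8}  B3 = {2, 4, 7, 8}  B4 = {1, 2, 3, 6}  B5 = {1, 3, 5, 6}
Tree: B1–B2, B2–B3, B1–B4, B4–B5

Every bag has size at most 4, so the width is 4 − 1 = 3 and tw(G) ≤ 3. Conversely, {2, 4, 7, 8} is a clique of size 4, and the vertices of any clique must share a bag in every tree decomposition; so some bag has ≥ 4 vertices and tw(G) ≥ 3. Combining the bounds, tw(G) = 3.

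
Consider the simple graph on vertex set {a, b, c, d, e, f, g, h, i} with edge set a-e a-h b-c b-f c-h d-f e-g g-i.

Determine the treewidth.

A width-1 tree decomposition is:
Bags: B1 = {d, f}  B2 = {b, f}  B3 = {b, c}  B4 = {c, h}  B5 = {a, h}  B6 = {a, e}  B7 = {e, g}  B8 = {g, i}
Tree: B1–B2, B2–B3, B3–B4, B4–B5, B5–B6, B6–B7, B7–B8
Every bag has size at most 2, so the width is 2 − 1 = 1 and tw(G) ≤ 1. G has an edge, so its treewidth is at least 1. Hence tw(G) = 1 exactly.

1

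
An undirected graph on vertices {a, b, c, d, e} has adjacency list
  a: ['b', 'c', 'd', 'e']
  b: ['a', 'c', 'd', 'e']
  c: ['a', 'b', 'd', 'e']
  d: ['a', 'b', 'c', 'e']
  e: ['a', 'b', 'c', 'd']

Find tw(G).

4

A width-4 tree decomposition is:
Bags: B1 = {a, b, c, d, e}
Tree: (single bag)
With just one bag of size 5, the width is 5 − 1 = 4, so tw(G) ≤ 4. For the lower bound, the 5 vertices {a, b, c, d, e} are pairwise adjacent, and any tree decomposition puts a clique entirely inside one bag — forcing width ≥ 4. Combining the bounds, tw(G) = 4.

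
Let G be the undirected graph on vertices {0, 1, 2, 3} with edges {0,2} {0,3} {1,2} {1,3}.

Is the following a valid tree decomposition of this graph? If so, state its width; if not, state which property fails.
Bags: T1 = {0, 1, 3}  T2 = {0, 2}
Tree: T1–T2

A tree decomposition must satisfy three properties: every vertex lies in some bag; for every edge, both endpoints lie together in some bag; and for every vertex, the bags containing it form a connected subtree. Here edge (1,2) lies in no bag, so the decomposition is invalid.

No — edge (1,2) lies in no bag.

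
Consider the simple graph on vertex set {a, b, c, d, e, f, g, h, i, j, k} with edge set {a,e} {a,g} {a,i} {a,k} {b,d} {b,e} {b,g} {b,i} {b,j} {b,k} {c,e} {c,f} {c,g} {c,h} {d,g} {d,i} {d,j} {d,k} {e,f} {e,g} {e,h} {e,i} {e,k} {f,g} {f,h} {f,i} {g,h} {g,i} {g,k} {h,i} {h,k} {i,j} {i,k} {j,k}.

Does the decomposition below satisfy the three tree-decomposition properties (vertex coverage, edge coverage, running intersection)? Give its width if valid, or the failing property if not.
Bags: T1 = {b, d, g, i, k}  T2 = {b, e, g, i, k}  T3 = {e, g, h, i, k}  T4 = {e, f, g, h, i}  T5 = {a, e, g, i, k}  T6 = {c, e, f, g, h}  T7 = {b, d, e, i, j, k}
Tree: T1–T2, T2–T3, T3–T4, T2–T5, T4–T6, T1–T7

No — bags containing vertex e are not connected in the tree.

A tree decomposition must satisfy three properties: every vertex lies in some bag; for every edge, both endpoints lie together in some bag; and for every vertex, the bags containing it form a connected subtree. Here bags containing vertex e are not connected in the tree, so the decomposition is invalid.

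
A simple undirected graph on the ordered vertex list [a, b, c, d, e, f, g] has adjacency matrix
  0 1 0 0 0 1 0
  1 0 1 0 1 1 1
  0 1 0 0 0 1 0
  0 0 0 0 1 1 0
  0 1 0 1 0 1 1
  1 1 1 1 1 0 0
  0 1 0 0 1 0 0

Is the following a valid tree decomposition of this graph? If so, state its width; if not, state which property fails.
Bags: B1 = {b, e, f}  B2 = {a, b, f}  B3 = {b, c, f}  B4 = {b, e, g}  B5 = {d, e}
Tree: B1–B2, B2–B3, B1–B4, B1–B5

A tree decomposition must satisfy three properties: every vertex lies in some bag; for every edge, both endpoints lie together in some bag; and for every vertex, the bags containing it form a connected subtree. Here edge (f,d) lies in no bag, so the decomposition is invalid.

No — edge (f,d) lies in no bag.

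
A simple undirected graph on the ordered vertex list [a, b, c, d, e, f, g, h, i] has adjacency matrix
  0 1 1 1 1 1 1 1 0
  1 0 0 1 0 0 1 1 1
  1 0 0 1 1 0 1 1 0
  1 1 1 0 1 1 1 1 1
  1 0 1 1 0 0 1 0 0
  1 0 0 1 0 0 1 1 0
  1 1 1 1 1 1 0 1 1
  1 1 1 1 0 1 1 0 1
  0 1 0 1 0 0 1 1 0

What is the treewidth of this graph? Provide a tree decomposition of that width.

Treewidth 4.
One optimal decomposition is:
Bags: B1 = {a, d, f, g, h}  B2 = {a, c, d, g, h}  B3 = {a, b, d, g, h}  B4 = {b, d, g, h, i}  B5 = {a, c, d, e, g}
Tree: B1–B2, B1–B3, B3–B4, B2–B5

Every bag has size at most 5, so the width is 5 − 1 = 4 and tw(G) ≤ 4. Conversely, {a, c, d, e, g} is a clique of size 5, and the vertices of any clique must share a bag in every tree decomposition; so some bag has ≥ 5 vertices and tw(G) ≥ 4. The upper and lower bounds meet at 4, so that is the treewidth.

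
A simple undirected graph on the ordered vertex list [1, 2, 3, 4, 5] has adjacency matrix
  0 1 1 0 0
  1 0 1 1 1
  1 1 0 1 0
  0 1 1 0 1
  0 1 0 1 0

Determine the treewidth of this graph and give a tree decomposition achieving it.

Treewidth 2.
One optimal decomposition is:
Bags: B1 = {2, 3, 4}  B2 = {2, 4, 5}  B3 = {1, 2, 3}
Tree: B1–B2, B1–B3

Every bag has size at most 3, so the width is 3 − 1 = 2 and tw(G) ≤ 2. Conversely, {1, 2, 3} is a clique of size 3, and the vertices of any clique must share a bag in every tree decomposition; so some bag has ≥ 3 vertices and tw(G) ≥ 2. The upper and lower bounds meet at 2, so that is the treewidth.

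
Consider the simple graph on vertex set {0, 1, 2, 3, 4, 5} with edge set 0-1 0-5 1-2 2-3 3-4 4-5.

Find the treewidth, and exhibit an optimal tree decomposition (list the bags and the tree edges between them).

Treewidth 2.
One optimal decomposition is:
Bags: B1 = {0, 4, 5}  B2 = {0, 1, 4}  B3 = {1, 2, 4}  B4 = {2, 3, 4}
Tree: B1–B2, B2–B3, B3–B4

The largest bag has 3 vertices, giving width 2; this decomposition certifies tw(G) ≤ 2. For the lower bound, G contains the cycle 4–5–0–1–2–3–4, so G is not a forest; only forests have treewidth ≤ 1, hence tw(G) ≥ 2. Combining the bounds, tw(G) = 2.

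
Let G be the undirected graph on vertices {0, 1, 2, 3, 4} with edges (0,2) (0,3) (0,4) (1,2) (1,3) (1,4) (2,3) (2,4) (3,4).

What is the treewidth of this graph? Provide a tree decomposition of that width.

Treewidth 3.
Bags: B1 = {0, 2, 3, 4}  B2 = {1, 2, 3, 4}
Tree: B1–B2

The largest bag has 4 vertices, giving width 3; this decomposition certifies tw(G) ≤ 3. On the other hand G contains the 4-clique {0, 2, 3, 4}. A clique must lie in a single bag of any decomposition, so no decomposition can have width below 3. The upper and lower bounds meet at 3, so that is the treewidth.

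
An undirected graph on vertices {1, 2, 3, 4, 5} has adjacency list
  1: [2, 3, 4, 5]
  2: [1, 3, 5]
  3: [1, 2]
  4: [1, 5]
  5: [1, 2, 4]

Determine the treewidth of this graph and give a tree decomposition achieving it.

Each bag holds 3 vertices, so the decomposition has width 2, which upper-bounds the treewidth. For the lower bound, the 3 vertices {1, 2, 3} are pairwise adjacent, and any tree decomposition puts a clique entirely inside one bag — forcing width ≥ 2. Combining the bounds, tw(G) = 2.

Treewidth 2.
One such decomposition:
Bags: B1 = {1, 4, 5}  B2 = {1, 2, 5}  B3 = {1, 2, 3}
Tree: B1–B2, B2–B3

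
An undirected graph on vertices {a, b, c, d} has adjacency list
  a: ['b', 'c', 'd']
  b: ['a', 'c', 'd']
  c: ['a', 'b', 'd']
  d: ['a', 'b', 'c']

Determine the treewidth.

A width-3 tree decomposition is:
Bags: B1 = {a, b, c, d}
Tree: (single bag)
A single bag containing all 4 vertices is trivially a valid decomposition of width 3. Conversely, {a, b, c, d} is a clique of size 4, and the vertices of any clique must share a bag in every tree decomposition; so some bag has ≥ 4 vertices and tw(G) ≥ 3. Combining the bounds, tw(G) = 3.

3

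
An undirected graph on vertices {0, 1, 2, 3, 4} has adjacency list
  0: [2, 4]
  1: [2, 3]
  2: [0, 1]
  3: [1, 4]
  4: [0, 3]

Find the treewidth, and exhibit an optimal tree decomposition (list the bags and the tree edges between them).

Treewidth 2.
One optimal decomposition is:
Bags: B1 = {1, 2, 3}  B2 = {2, 3, 4}  B3 = {0, 2, 4}
Tree: B1–B2, B2–B3

The largest bag has 3 vertices, giving width 2; this decomposition certifies tw(G) ≤ 2. For the lower bound, G contains the cycle 2–1–3–4–0–2, so G is not a forest; only forests have treewidth ≤ 1, hence tw(G) ≥ 2. Therefore the treewidth is 2.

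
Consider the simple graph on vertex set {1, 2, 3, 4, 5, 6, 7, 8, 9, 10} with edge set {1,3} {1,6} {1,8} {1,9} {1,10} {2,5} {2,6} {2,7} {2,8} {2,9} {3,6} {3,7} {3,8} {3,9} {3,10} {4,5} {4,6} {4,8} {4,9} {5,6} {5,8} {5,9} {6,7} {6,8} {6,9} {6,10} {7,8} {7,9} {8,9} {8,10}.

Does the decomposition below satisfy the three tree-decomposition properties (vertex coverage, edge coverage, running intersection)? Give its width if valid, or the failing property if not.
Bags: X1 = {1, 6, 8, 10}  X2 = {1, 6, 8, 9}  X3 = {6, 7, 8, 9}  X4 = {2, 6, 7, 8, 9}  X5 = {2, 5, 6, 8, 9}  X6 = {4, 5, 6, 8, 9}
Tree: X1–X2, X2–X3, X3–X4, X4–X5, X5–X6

No — vertex 3 appears in no bag.

A tree decomposition must satisfy three properties: every vertex lies in some bag; for every edge, both endpoints lie together in some bag; and for every vertex, the bags containing it form a connected subtree. Here vertex 3 appears in no bag, so the decomposition is invalid.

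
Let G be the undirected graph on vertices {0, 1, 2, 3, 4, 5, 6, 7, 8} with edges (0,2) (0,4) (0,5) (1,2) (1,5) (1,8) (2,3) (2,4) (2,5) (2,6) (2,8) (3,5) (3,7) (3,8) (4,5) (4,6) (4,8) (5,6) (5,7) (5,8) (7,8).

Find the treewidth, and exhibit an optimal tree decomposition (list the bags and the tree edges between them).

Treewidth 3.
Bags: B1 = {1, 2, 5, 8}  B2 = {2, 4, 5, 8}  B3 = {2, 4, 5, 6}  B4 = {2, 3, 5, 8}  B5 = {3, 5, 7, 8}  B6 = {0, 2, 4, 5}
Tree: B1–B2, B2–B3, B1–B4, B4–B5, B3–B6

Each bag holds 4 vertices, so the decomposition has width 3, which upper-bounds the treewidth. On the other hand G contains the 4-clique {1, 2, 5, 8}. A clique must lie in a single bag of any decomposition, so no decomposition can have width below 3. Combining the bounds, tw(G) = 3.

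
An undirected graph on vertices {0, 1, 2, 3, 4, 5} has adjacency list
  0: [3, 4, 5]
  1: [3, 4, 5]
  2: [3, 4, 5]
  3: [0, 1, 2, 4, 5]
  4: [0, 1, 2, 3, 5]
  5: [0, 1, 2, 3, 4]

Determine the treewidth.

3

A width-3 tree decomposition is:
Bags: B1 = {2, 3, 4, 5}  B2 = {0, 3, 4, 5}  B3 = {1, 3, 4, 5}
Tree: B1–B2, B1–B3
The largest bag has 4 vertices, giving width 3; this decomposition certifies tw(G) ≤ 3. For the lower bound, the 4 vertices {0, 3, 4, 5} are pairwise adjacent, and any tree decomposition puts a clique entirely inside one bag — forcing width ≥ 3. Therefore the treewidth is 3.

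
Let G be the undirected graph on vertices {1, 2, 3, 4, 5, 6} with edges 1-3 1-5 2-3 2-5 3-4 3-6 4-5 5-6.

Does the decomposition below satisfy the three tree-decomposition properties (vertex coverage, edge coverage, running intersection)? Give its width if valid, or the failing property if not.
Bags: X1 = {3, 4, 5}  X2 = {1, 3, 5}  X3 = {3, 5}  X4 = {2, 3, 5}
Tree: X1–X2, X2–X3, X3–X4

A tree decomposition must satisfy three properties: every vertex lies in some bag; for every edge, both endpoints lie together in some bag; and for every vertex, the bags containing it form a connected subtree. Here vertex 6 appears in no bag, so the decomposition is invalid.

No — vertex 6 appears in no bag.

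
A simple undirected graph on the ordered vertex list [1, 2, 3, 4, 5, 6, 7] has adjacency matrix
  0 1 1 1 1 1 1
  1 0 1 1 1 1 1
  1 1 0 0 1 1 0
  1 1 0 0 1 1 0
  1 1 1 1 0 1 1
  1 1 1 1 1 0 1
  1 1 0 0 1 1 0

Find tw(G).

4

A width-4 tree decomposition is:
Bags: B1 = {1, 2, 3, 5, 6}  B2 = {1, 2, 4, 5, 6}  B3 = {1, 2, 5, 6, 7}
Tree: B1–B2, B2–B3
Every bag has size at most 5, so the width is 5 − 1 = 4 and tw(G) ≤ 4. Conversely, {1, 2, 3, 5, 6} is a clique of size 5, and the vertices of any clique must share a bag in every tree decomposition; so some bag has ≥ 5 vertices and tw(G) ≥ 4. Hence tw(G) = 4 exactly.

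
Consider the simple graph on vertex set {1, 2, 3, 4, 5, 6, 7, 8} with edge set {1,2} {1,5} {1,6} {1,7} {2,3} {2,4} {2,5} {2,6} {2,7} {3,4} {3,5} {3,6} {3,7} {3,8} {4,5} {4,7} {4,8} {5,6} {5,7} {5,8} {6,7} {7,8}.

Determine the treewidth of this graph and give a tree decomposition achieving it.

Treewidth 4.
One optimal decomposition is:
Bags: B1 = {2, 3, 5, 6, 7}  B2 = {1, 2, 5, 6, 7}  B3 = {2, 3, 4, 5, 7}  B4 = {3, 4, 5, 7, 8}
Tree: B1–B2, B1–B3, B3–B4

Every bag has size at most 5, so the width is 5 − 1 = 4 and tw(G) ≤ 4. On the other hand G contains the 5-clique {3, 4, 5, 7, 8}. A clique must lie in a single bag of any decomposition, so no decomposition can have width below 4. Combining the bounds, tw(G) = 4.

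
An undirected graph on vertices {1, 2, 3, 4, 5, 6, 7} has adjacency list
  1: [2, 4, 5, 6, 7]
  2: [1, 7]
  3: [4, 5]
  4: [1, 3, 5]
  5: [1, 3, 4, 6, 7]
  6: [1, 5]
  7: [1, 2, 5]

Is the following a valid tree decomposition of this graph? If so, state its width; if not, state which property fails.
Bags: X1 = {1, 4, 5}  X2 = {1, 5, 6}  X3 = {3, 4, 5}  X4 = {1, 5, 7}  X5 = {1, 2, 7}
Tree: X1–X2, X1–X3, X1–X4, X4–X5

Vertex coverage: the bags together contain {1, 2, 3, 4, 5, 6, 7}, the full vertex set. Edge coverage: each edge of G has both endpoints in at least one bag. Running intersection: for every vertex, the bags containing it form a connected subtree. All three properties hold, so this is a valid tree decomposition of width max|bag| − 1 = 2, and hence tw(G) ≤ 2.

Yes; width 2.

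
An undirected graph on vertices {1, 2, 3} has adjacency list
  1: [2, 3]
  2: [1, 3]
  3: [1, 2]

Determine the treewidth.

2

A width-2 tree decomposition is:
Bags: B1 = {1, 2, 3}
Tree: (single bag)
A single bag containing all 3 vertices is trivially a valid decomposition of width 2. On the other hand G contains the 3-clique {1, 2, 3}. A clique must lie in a single bag of any decomposition, so no decomposition can have width below 2. The upper and lower bounds meet at 2, so that is the treewidth.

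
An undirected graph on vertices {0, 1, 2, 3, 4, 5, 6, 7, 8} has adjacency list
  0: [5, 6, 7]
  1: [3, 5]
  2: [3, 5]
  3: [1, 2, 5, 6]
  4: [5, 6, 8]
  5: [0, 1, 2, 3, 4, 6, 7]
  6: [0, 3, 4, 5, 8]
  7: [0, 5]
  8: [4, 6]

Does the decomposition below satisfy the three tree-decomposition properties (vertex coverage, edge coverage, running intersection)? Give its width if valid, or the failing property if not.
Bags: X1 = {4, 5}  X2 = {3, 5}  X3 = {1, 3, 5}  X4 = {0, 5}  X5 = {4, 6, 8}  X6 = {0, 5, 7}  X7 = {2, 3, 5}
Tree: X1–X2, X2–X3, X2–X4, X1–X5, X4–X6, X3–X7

A tree decomposition must satisfy three properties: every vertex lies in some bag; for every edge, both endpoints lie together in some bag; and for every vertex, the bags containing it form a connected subtree. Here edge (6,5) lies in no bag, so the decomposition is invalid.

No — edge (6,5) lies in no bag.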